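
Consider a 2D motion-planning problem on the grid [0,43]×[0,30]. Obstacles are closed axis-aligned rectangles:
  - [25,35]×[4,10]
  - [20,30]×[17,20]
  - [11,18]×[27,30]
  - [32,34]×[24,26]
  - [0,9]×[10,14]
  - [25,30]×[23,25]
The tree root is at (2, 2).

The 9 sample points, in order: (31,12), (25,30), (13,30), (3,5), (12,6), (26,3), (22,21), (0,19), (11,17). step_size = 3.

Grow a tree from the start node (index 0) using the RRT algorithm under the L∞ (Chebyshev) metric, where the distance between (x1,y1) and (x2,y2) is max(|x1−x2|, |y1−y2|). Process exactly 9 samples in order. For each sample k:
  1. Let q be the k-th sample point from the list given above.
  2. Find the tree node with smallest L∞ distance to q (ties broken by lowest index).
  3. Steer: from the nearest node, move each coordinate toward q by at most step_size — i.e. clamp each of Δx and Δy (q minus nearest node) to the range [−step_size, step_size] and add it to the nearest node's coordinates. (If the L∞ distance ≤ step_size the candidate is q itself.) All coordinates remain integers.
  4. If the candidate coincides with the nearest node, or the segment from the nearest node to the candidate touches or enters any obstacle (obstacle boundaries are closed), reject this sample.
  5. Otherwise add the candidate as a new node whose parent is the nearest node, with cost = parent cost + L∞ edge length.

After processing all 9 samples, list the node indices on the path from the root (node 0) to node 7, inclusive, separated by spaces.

1. q=(31,12) nearest=0 d=29 new=(5,5) → add node 1 parent=0 cost=3
2. q=(25,30) nearest=1 d=25 new=(8,8) → add node 2 parent=1 cost=6
3. q=(13,30) nearest=2 d=22 new=(11,11) → add node 3 parent=2 cost=9
4. q=(3,5) nearest=1 d=2 new=(3,5) → add node 4 parent=1 cost=5
5. q=(12,6) nearest=2 d=4 new=(11,6) → add node 5 parent=2 cost=9
6. q=(26,3) nearest=3 d=15 new=(14,8) → add node 6 parent=3 cost=12
7. q=(22,21) nearest=3 d=11 new=(14,14) → add node 7 parent=3 cost=12
8. q=(0,19) nearest=2 d=11 new=(5,11) → blocked by [0,9]×[10,14], reject
9. q=(11,17) nearest=7 d=3 new=(11,17) → add node 8 parent=7 cost=15

Path: 0 1 2 3 7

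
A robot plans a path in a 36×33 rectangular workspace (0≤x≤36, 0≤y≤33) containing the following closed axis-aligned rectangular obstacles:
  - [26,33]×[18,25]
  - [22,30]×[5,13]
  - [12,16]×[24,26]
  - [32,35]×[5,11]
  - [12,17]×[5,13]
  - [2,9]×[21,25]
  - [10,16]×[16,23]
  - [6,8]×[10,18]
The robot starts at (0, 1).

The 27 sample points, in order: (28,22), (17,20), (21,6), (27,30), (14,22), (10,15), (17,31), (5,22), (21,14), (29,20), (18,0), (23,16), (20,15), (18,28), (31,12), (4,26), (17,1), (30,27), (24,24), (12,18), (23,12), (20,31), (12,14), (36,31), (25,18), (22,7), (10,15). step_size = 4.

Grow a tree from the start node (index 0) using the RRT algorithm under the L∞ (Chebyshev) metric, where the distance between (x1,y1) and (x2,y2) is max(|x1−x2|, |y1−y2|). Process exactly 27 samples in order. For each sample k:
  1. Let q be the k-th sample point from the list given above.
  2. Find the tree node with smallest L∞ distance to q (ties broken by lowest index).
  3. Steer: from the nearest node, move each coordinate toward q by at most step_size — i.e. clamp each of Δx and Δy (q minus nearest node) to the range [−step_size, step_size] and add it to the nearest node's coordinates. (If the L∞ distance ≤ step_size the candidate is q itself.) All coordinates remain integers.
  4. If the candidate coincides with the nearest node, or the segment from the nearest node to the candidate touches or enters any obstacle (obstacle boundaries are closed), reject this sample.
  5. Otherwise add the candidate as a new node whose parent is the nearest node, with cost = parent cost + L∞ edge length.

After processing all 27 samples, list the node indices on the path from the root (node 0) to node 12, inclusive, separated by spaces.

1. q=(28,22) nearest=0 d=28 new=(4,5) → add node 1 parent=0 cost=4
2. q=(17,20) nearest=1 d=15 new=(8,9) → add node 2 parent=1 cost=8
3. q=(21,6) nearest=2 d=13 new=(12,6) → blocked by [12,17]×[5,13], reject
4. q=(27,30) nearest=2 d=21 new=(12,13) → blocked by [12,17]×[5,13], reject
5. q=(14,22) nearest=2 d=13 new=(12,13) → blocked by [12,17]×[5,13], reject
6. q=(10,15) nearest=2 d=6 new=(10,13) → add node 3 parent=2 cost=12
7. q=(17,31) nearest=3 d=18 new=(14,17) → blocked by [10,16]×[16,23], reject
8. q=(5,22) nearest=3 d=9 new=(6,17) → blocked by [6,8]×[10,18], reject
9. q=(21,14) nearest=3 d=11 new=(14,14) → add node 4 parent=3 cost=16
10. q=(29,20) nearest=4 d=15 new=(18,18) → blocked by [10,16]×[16,23], reject
11. q=(18,0) nearest=2 d=10 new=(12,5) → blocked by [12,17]×[5,13], reject
12. q=(23,16) nearest=4 d=9 new=(18,16) → add node 5 parent=4 cost=20
13. q=(20,15) nearest=5 d=2 new=(20,15) → add node 6 parent=5 cost=22
14. q=(18,28) nearest=5 d=12 new=(18,20) → add node 7 parent=5 cost=24
15. q=(31,12) nearest=6 d=11 new=(24,12) → blocked by [22,30]×[5,13], reject
16. q=(4,26) nearest=4 d=12 new=(10,18) → blocked by [10,16]×[16,23], reject
17. q=(17,1) nearest=2 d=9 new=(12,5) → blocked by [12,17]×[5,13], reject
18. q=(30,27) nearest=5 d=12 new=(22,20) → add node 8 parent=5 cost=24
19. q=(24,24) nearest=8 d=4 new=(24,24) → add node 9 parent=8 cost=28
20. q=(12,18) nearest=4 d=4 new=(12,18) → blocked by [10,16]×[16,23], reject
21. q=(23,12) nearest=6 d=3 new=(23,12) → blocked by [22,30]×[5,13], reject
22. q=(20,31) nearest=9 d=7 new=(20,28) → add node 10 parent=9 cost=32
23. q=(12,14) nearest=3 d=2 new=(12,14) → add node 11 parent=3 cost=14
24. q=(36,31) nearest=9 d=12 new=(28,28) → add node 12 parent=9 cost=32
25. q=(25,18) nearest=8 d=3 new=(25,18) → add node 13 parent=8 cost=27
26. q=(22,7) nearest=4 d=8 new=(18,10) → blocked by [12,17]×[5,13], reject
27. q=(10,15) nearest=3 d=2 new=(10,15) → add node 14 parent=3 cost=14

Path: 0 1 2 3 4 5 8 9 12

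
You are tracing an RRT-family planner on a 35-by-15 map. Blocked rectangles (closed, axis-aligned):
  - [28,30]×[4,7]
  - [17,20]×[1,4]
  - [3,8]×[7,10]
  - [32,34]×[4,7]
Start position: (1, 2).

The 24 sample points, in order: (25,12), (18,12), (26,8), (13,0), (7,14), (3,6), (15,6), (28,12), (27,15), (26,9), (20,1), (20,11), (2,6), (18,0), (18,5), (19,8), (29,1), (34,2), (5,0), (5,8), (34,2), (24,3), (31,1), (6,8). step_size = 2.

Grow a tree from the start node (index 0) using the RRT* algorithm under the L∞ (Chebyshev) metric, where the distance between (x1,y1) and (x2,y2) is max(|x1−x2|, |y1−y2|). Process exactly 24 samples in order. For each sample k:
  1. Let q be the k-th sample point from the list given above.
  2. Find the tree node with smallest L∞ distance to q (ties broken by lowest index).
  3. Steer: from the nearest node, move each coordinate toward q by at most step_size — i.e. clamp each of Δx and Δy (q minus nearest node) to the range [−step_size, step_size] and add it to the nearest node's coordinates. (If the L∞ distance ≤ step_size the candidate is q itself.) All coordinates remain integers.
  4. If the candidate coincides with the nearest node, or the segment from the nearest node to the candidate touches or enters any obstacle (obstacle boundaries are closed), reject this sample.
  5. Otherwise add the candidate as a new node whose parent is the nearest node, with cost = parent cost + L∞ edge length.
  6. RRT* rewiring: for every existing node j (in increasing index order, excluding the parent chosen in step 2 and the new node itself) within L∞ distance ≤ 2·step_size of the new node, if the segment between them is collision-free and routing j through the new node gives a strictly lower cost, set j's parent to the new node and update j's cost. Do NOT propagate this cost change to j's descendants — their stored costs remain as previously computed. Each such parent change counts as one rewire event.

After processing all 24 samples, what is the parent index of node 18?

1. q=(25,12) nearest=0 d=24 new=(3,4) → add node 1 parent=0 cost=2
2. q=(18,12) nearest=1 d=15 new=(5,6) → add node 2 parent=1 cost=4
3. q=(26,8) nearest=2 d=21 new=(7,8) → blocked by [3,8]×[7,10], reject
4. q=(13,0) nearest=2 d=8 new=(7,4) → add node 3 parent=2 cost=6
5. q=(7,14) nearest=2 d=8 new=(7,8) → blocked by [3,8]×[7,10], reject
6. q=(3,6) nearest=1 d=2 new=(3,6) → add node 4 parent=1 cost=4
7. q=(15,6) nearest=3 d=8 new=(9,6) → add node 5 parent=3 cost=8
8. q=(28,12) nearest=5 d=19 new=(11,8) → add node 6 parent=5 cost=10
9. q=(27,15) nearest=6 d=16 new=(13,10) → add node 7 parent=6 cost=12
10. q=(26,9) nearest=7 d=13 new=(15,9) → add node 8 parent=7 cost=14
11. q=(20,1) nearest=8 d=8 new=(17,7) → add node 9 parent=8 cost=16
12. q=(20,11) nearest=9 d=4 new=(19,9) → add node 10 parent=9 cost=18
13. q=(2,6) nearest=4 d=1 new=(2,6) → add node 11 parent=4 cost=5
14. q=(18,0) nearest=9 d=7 new=(18,5) → add node 12 parent=9 cost=18
15. q=(18,5) nearest=12 d=0 → coincident, reject
16. q=(19,8) nearest=10 d=1 new=(19,8) → add node 13 parent=10 cost=19
17. q=(29,1) nearest=10 d=10 new=(21,7) → add node 14 parent=10 cost=20
18. q=(34,2) nearest=14 d=13 new=(23,5) → add node 15 parent=14 cost=22
19. q=(5,0) nearest=0 d=4 new=(3,0) → add node 16 parent=0 cost=2
20. q=(5,8) nearest=2 d=2 new=(5,8) → blocked by [3,8]×[7,10], reject
21. q=(34,2) nearest=15 d=11 new=(25,3) → add node 17 parent=15 cost=24
22. q=(24,3) nearest=17 d=1 new=(24,3) → add node 18 parent=17 cost=25
23. q=(31,1) nearest=17 d=6 new=(27,1) → add node 19 parent=17 cost=26
24. q=(6,8) nearest=2 d=2 new=(6,8) → blocked by [3,8]×[7,10], reject

Parent of node 18: 17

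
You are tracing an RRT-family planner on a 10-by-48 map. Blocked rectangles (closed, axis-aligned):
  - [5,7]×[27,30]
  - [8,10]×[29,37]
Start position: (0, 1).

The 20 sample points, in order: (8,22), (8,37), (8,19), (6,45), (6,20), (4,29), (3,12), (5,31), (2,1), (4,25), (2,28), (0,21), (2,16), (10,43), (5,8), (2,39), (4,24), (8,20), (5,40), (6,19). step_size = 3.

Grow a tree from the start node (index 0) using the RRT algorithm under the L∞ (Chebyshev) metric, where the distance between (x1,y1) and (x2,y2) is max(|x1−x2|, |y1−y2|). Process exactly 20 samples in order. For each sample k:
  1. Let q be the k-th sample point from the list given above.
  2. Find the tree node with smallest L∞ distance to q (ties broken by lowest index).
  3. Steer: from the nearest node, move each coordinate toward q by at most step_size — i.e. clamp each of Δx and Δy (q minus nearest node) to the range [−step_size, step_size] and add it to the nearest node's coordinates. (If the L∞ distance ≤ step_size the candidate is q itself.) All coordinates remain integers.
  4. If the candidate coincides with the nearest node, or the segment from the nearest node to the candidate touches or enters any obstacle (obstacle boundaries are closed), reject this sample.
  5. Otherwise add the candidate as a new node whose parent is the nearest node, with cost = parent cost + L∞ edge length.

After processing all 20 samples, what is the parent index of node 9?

Parent of node 9: 0

1. q=(8,22) nearest=0 d=21 new=(3,4) → add node 1 parent=0 cost=3
2. q=(8,37) nearest=1 d=33 new=(6,7) → add node 2 parent=1 cost=6
3. q=(8,19) nearest=2 d=12 new=(8,10) → add node 3 parent=2 cost=9
4. q=(6,45) nearest=3 d=35 new=(6,13) → add node 4 parent=3 cost=12
5. q=(6,20) nearest=4 d=7 new=(6,16) → add node 5 parent=4 cost=15
6. q=(4,29) nearest=5 d=13 new=(4,19) → add node 6 parent=5 cost=18
7. q=(3,12) nearest=4 d=3 new=(3,12) → add node 7 parent=4 cost=15
8. q=(5,31) nearest=6 d=12 new=(5,22) → add node 8 parent=6 cost=21
9. q=(2,1) nearest=0 d=2 new=(2,1) → add node 9 parent=0 cost=2
10. q=(4,25) nearest=8 d=3 new=(4,25) → add node 10 parent=8 cost=24
11. q=(2,28) nearest=10 d=3 new=(2,28) → add node 11 parent=10 cost=27
12. q=(0,21) nearest=6 d=4 new=(1,21) → add node 12 parent=6 cost=21
13. q=(2,16) nearest=6 d=3 new=(2,16) → add node 13 parent=6 cost=21
14. q=(10,43) nearest=11 d=15 new=(5,31) → add node 14 parent=11 cost=30
15. q=(5,8) nearest=2 d=1 new=(5,8) → add node 15 parent=2 cost=7
16. q=(2,39) nearest=14 d=8 new=(2,34) → add node 16 parent=14 cost=33
17. q=(4,24) nearest=10 d=1 new=(4,24) → add node 17 parent=10 cost=25
18. q=(8,20) nearest=8 d=3 new=(8,20) → add node 18 parent=8 cost=24
19. q=(5,40) nearest=16 d=6 new=(5,37) → add node 19 parent=16 cost=36
20. q=(6,19) nearest=6 d=2 new=(6,19) → add node 20 parent=6 cost=20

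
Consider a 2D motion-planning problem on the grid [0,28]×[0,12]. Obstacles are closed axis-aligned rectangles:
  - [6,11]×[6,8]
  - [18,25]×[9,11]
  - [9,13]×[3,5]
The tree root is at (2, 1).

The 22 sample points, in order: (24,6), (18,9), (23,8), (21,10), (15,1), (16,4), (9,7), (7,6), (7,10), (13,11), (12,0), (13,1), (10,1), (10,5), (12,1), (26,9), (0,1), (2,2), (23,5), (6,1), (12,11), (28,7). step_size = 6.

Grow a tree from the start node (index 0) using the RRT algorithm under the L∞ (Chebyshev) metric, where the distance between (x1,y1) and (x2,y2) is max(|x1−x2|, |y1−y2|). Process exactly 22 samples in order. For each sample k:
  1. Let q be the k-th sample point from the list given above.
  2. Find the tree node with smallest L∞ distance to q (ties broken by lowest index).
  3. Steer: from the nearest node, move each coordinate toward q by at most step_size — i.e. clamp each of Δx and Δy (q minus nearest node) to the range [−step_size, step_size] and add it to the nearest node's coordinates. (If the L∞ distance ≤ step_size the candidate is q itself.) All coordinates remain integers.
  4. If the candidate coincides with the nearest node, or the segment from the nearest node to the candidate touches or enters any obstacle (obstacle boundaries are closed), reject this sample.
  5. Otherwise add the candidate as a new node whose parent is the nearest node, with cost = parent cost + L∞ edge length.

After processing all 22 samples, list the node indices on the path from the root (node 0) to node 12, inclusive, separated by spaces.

1. q=(24,6) nearest=0 d=22 new=(8,6) → blocked by [6,11]×[6,8], reject
2. q=(18,9) nearest=0 d=16 new=(8,7) → blocked by [6,11]×[6,8], reject
3. q=(23,8) nearest=0 d=21 new=(8,7) → blocked by [6,11]×[6,8], reject
4. q=(21,10) nearest=0 d=19 new=(8,7) → blocked by [6,11]×[6,8], reject
5. q=(15,1) nearest=0 d=13 new=(8,1) → add node 1 parent=0 cost=6
6. q=(16,4) nearest=1 d=8 new=(14,4) → blocked by [9,13]×[3,5], reject
7. q=(9,7) nearest=1 d=6 new=(9,7) → blocked by [6,11]×[6,8], reject
8. q=(7,6) nearest=0 d=5 new=(7,6) → blocked by [6,11]×[6,8], reject
9. q=(7,10) nearest=0 d=9 new=(7,7) → blocked by [6,11]×[6,8], reject
10. q=(13,11) nearest=1 d=10 new=(13,7) → blocked by [9,13]×[3,5], reject
11. q=(12,0) nearest=1 d=4 new=(12,0) → add node 2 parent=1 cost=10
12. q=(13,1) nearest=2 d=1 new=(13,1) → add node 3 parent=2 cost=11
13. q=(10,1) nearest=1 d=2 new=(10,1) → add node 4 parent=1 cost=8
14. q=(10,5) nearest=1 d=4 new=(10,5) → blocked by [9,13]×[3,5], reject
15. q=(12,1) nearest=2 d=1 new=(12,1) → add node 5 parent=2 cost=11
16. q=(26,9) nearest=3 d=13 new=(19,7) → add node 6 parent=3 cost=17
17. q=(0,1) nearest=0 d=2 new=(0,1) → add node 7 parent=0 cost=2
18. q=(2,2) nearest=0 d=1 new=(2,2) → add node 8 parent=0 cost=1
19. q=(23,5) nearest=6 d=4 new=(23,5) → add node 9 parent=6 cost=21
20. q=(6,1) nearest=1 d=2 new=(6,1) → add node 10 parent=1 cost=8
21. q=(12,11) nearest=6 d=7 new=(13,11) → add node 11 parent=6 cost=23
22. q=(28,7) nearest=9 d=5 new=(28,7) → add node 12 parent=9 cost=26

Path: 0 1 2 3 6 9 12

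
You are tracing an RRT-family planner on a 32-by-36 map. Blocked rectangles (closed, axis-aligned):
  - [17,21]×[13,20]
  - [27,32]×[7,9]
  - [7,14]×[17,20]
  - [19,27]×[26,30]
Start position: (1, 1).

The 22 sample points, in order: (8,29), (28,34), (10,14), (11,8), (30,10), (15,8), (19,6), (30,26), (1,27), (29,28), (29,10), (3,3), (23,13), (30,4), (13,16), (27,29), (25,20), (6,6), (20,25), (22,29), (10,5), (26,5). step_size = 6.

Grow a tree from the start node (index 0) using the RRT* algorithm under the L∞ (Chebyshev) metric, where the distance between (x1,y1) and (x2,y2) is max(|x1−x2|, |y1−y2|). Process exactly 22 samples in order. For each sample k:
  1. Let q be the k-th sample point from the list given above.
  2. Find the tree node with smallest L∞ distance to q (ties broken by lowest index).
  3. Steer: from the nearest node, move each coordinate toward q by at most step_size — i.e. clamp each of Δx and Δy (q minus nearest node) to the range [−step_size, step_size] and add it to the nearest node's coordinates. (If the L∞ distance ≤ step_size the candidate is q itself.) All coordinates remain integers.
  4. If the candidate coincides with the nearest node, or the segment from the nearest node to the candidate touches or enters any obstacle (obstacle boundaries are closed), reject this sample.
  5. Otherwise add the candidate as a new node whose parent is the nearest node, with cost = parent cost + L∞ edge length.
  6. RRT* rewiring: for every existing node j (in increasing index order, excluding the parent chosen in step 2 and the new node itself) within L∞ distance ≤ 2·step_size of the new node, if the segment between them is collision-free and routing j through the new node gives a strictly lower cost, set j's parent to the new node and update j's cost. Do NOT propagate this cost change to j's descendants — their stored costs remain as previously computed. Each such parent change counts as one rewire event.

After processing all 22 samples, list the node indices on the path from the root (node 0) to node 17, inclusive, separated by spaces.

1. q=(8,29) nearest=0 d=28 new=(7,7) → add node 1 parent=0 cost=6
2. q=(28,34) nearest=1 d=27 new=(13,13) → add node 2 parent=1 cost=12
3. q=(10,14) nearest=2 d=3 new=(10,14) → add node 3 parent=2 cost=15
4. q=(11,8) nearest=1 d=4 new=(11,8) → add node 4 parent=1 cost=10
5. q=(30,10) nearest=2 d=17 new=(19,10) → add node 5 parent=2 cost=18
6. q=(15,8) nearest=4 d=4 new=(15,8) → add node 6 parent=4 cost=14
7. q=(19,6) nearest=5 d=4 new=(19,6) → add node 7 parent=5 cost=22
8. q=(30,26) nearest=5 d=16 new=(25,16) → add node 8 parent=5 cost=24
9. q=(1,27) nearest=3 d=13 new=(4,20) → blocked by [7,14]×[17,20], reject
10. q=(29,28) nearest=8 d=12 new=(29,22) → add node 9 parent=8 cost=30
11. q=(29,10) nearest=8 d=6 new=(29,10) → add node 10 parent=8 cost=30
12. q=(3,3) nearest=0 d=2 new=(3,3) → add node 11 parent=0 cost=2; rewire 3→11 (13<15)
13. q=(23,13) nearest=8 d=3 new=(23,13) → add node 12 parent=8 cost=27
14. q=(30,4) nearest=10 d=6 new=(30,4) → blocked by [27,32]×[7,9], reject
15. q=(13,16) nearest=2 d=3 new=(13,16) → add node 13 parent=2 cost=15
16. q=(27,29) nearest=9 d=7 new=(27,28) → blocked by [19,27]×[26,30], reject
17. q=(25,20) nearest=8 d=4 new=(25,20) → add node 14 parent=8 cost=28
18. q=(6,6) nearest=1 d=1 new=(6,6) → add node 15 parent=1 cost=7
19. q=(20,25) nearest=14 d=5 new=(20,25) → add node 16 parent=14 cost=33
20. q=(22,29) nearest=16 d=4 new=(22,29) → blocked by [19,27]×[26,30], reject
21. q=(10,5) nearest=1 d=3 new=(10,5) → add node 17 parent=1 cost=9; rewire 7→17 (18<22)
22. q=(26,5) nearest=10 d=5 new=(26,5) → blocked by [27,32]×[7,9], reject

Path: 0 1 17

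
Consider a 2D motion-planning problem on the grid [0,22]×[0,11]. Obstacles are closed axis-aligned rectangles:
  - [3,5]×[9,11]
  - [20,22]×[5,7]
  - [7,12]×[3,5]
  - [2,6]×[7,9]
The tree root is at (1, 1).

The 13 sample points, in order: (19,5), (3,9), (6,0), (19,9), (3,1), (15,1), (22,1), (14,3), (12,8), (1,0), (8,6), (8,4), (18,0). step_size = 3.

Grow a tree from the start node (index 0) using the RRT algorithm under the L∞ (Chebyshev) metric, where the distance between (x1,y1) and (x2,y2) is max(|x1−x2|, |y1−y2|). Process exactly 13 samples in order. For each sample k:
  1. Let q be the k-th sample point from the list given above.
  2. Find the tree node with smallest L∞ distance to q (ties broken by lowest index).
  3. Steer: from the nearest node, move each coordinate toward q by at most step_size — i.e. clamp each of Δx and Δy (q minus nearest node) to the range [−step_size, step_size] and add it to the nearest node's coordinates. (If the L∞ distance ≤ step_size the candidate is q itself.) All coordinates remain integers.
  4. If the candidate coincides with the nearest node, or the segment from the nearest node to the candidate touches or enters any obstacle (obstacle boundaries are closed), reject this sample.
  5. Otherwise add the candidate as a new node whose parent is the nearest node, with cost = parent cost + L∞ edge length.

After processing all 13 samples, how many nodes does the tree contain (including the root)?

1. q=(19,5) nearest=0 d=18 new=(4,4) → add node 1 parent=0 cost=3
2. q=(3,9) nearest=1 d=5 new=(3,7) → blocked by [2,6]×[7,9], reject
3. q=(6,0) nearest=1 d=4 new=(6,1) → add node 2 parent=1 cost=6
4. q=(19,9) nearest=2 d=13 new=(9,4) → blocked by [7,12]×[3,5], reject
5. q=(3,1) nearest=0 d=2 new=(3,1) → add node 3 parent=0 cost=2
6. q=(15,1) nearest=2 d=9 new=(9,1) → add node 4 parent=2 cost=9
7. q=(22,1) nearest=4 d=13 new=(12,1) → add node 5 parent=4 cost=12
8. q=(14,3) nearest=5 d=2 new=(14,3) → add node 6 parent=5 cost=14
9. q=(12,8) nearest=6 d=5 new=(12,6) → add node 7 parent=6 cost=17
10. q=(1,0) nearest=0 d=1 new=(1,0) → add node 8 parent=0 cost=1
11. q=(8,6) nearest=1 d=4 new=(7,6) → add node 9 parent=1 cost=6
12. q=(8,4) nearest=9 d=2 new=(8,4) → blocked by [7,12]×[3,5], reject
13. q=(18,0) nearest=6 d=4 new=(17,0) → add node 10 parent=6 cost=17

Node count: 11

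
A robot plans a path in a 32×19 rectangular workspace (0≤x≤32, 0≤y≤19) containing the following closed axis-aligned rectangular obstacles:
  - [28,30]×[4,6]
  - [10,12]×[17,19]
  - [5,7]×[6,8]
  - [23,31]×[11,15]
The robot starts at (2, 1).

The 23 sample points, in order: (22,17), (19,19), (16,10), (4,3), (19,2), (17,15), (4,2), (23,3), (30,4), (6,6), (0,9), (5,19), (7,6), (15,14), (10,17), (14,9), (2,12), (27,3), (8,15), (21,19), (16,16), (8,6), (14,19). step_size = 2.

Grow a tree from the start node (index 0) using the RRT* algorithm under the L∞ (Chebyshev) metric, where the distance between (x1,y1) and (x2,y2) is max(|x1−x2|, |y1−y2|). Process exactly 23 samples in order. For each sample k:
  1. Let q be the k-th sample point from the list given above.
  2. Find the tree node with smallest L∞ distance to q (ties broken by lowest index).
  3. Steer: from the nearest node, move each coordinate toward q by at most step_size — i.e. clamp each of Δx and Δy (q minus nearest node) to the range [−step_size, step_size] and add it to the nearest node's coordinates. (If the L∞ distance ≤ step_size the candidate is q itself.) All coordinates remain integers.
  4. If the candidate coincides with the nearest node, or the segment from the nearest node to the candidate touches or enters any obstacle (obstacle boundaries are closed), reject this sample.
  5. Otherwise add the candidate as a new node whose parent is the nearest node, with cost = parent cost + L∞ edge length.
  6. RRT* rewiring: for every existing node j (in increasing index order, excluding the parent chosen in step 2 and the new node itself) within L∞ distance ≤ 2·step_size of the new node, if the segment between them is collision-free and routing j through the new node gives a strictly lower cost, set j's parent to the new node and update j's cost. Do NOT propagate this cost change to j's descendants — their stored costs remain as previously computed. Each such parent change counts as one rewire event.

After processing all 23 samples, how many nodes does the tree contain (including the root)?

1. q=(22,17) nearest=0 d=20 new=(4,3) → add node 1 parent=0 cost=2
2. q=(19,19) nearest=1 d=16 new=(6,5) → add node 2 parent=1 cost=4
3. q=(16,10) nearest=2 d=10 new=(8,7) → blocked by [5,7]×[6,8], reject
4. q=(4,3) nearest=1 d=0 → coincident, reject
5. q=(19,2) nearest=2 d=13 new=(8,3) → add node 3 parent=2 cost=6
6. q=(17,15) nearest=2 d=11 new=(8,7) → blocked by [5,7]×[6,8], reject
7. q=(4,2) nearest=1 d=1 new=(4,2) → add node 4 parent=1 cost=3
8. q=(23,3) nearest=3 d=15 new=(10,3) → add node 5 parent=3 cost=8
9. q=(30,4) nearest=5 d=20 new=(12,4) → add node 6 parent=5 cost=10
10. q=(6,6) nearest=2 d=1 new=(6,6) → blocked by [5,7]×[6,8], reject
11. q=(0,9) nearest=1 d=6 new=(2,5) → add node 7 parent=1 cost=4
12. q=(5,19) nearest=2 d=14 new=(5,7) → blocked by [5,7]×[6,8], reject
13. q=(7,6) nearest=2 d=1 new=(7,6) → blocked by [5,7]×[6,8], reject
14. q=(15,14) nearest=2 d=9 new=(8,7) → blocked by [5,7]×[6,8], reject
15. q=(10,17) nearest=2 d=12 new=(8,7) → blocked by [5,7]×[6,8], reject
16. q=(14,9) nearest=6 d=5 new=(14,6) → add node 8 parent=6 cost=12
17. q=(2,12) nearest=2 d=7 new=(4,7) → blocked by [5,7]×[6,8], reject
18. q=(27,3) nearest=8 d=13 new=(16,4) → add node 9 parent=8 cost=14
19. q=(8,15) nearest=8 d=9 new=(12,8) → add node 10 parent=8 cost=14
20. q=(21,19) nearest=10 d=11 new=(14,10) → add node 11 parent=10 cost=16
21. q=(16,16) nearest=11 d=6 new=(16,12) → add node 12 parent=11 cost=18
22. q=(8,6) nearest=2 d=2 new=(8,6) → add node 13 parent=2 cost=6; rewire 10→13 (10<14)
23. q=(14,19) nearest=12 d=7 new=(14,14) → add node 14 parent=12 cost=20

Node count: 15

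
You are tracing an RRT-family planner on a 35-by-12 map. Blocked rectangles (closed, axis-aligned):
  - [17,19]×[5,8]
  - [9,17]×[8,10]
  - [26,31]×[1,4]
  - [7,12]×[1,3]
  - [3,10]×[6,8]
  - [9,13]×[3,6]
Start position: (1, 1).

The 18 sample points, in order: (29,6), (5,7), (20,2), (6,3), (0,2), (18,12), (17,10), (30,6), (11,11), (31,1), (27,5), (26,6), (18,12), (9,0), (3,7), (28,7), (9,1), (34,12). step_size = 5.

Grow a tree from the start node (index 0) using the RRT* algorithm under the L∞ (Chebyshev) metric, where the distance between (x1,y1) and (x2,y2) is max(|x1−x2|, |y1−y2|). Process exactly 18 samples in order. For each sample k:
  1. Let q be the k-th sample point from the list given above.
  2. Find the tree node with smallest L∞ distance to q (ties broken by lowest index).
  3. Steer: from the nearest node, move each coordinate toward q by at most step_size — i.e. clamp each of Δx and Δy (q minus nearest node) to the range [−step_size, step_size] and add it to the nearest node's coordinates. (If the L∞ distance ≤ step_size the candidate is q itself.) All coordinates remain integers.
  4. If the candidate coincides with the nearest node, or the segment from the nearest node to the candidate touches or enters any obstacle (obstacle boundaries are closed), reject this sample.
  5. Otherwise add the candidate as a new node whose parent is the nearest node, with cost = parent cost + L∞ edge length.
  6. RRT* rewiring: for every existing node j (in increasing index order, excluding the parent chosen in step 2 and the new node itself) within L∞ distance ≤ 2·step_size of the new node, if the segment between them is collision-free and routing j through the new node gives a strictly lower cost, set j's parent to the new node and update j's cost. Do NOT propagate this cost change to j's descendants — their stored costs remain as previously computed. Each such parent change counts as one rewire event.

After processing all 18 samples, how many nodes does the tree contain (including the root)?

Node count: 4

1. q=(29,6) nearest=0 d=28 new=(6,6) → blocked by [3,10]×[6,8], reject
2. q=(5,7) nearest=0 d=6 new=(5,6) → blocked by [3,10]×[6,8], reject
3. q=(20,2) nearest=0 d=19 new=(6,2) → add node 1 parent=0 cost=5
4. q=(6,3) nearest=1 d=1 new=(6,3) → add node 2 parent=1 cost=6
5. q=(0,2) nearest=0 d=1 new=(0,2) → add node 3 parent=0 cost=1
6. q=(18,12) nearest=1 d=12 new=(11,7) → blocked by [7,12]×[1,3], reject
7. q=(17,10) nearest=1 d=11 new=(11,7) → blocked by [7,12]×[1,3], reject
8. q=(30,6) nearest=1 d=24 new=(11,6) → blocked by [7,12]×[1,3], reject
9. q=(11,11) nearest=2 d=8 new=(11,8) → blocked by [9,17]×[8,10], reject
10. q=(31,1) nearest=1 d=25 new=(11,1) → blocked by [7,12]×[1,3], reject
11. q=(27,5) nearest=1 d=21 new=(11,5) → blocked by [7,12]×[1,3], reject
12. q=(26,6) nearest=1 d=20 new=(11,6) → blocked by [7,12]×[1,3], reject
13. q=(18,12) nearest=1 d=12 new=(11,7) → blocked by [7,12]×[1,3], reject
14. q=(9,0) nearest=1 d=3 new=(9,0) → blocked by [7,12]×[1,3], reject
15. q=(3,7) nearest=2 d=4 new=(3,7) → blocked by [3,10]×[6,8], reject
16. q=(28,7) nearest=1 d=22 new=(11,7) → blocked by [7,12]×[1,3], reject
17. q=(9,1) nearest=1 d=3 new=(9,1) → blocked by [7,12]×[1,3], reject
18. q=(34,12) nearest=1 d=28 new=(11,7) → blocked by [7,12]×[1,3], reject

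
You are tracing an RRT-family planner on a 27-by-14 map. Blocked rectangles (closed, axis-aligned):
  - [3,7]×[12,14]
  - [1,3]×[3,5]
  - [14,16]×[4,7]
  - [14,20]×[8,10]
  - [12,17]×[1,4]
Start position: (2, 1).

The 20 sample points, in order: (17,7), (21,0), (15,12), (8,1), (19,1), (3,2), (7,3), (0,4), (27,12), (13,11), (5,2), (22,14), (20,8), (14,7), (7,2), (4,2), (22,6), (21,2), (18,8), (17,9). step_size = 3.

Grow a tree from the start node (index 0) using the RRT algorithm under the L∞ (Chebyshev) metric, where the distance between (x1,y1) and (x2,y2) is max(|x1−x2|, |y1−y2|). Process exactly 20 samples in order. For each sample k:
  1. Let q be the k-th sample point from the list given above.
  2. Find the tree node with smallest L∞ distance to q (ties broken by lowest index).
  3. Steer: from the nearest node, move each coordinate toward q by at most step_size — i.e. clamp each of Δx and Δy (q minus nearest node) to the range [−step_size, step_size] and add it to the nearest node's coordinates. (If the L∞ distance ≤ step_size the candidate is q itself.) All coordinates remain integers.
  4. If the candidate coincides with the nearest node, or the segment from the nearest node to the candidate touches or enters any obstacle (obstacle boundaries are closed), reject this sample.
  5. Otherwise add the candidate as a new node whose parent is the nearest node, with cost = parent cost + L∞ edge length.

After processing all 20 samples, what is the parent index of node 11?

1. q=(17,7) nearest=0 d=15 new=(5,4) → add node 1 parent=0 cost=3
2. q=(21,0) nearest=1 d=16 new=(8,1) → add node 2 parent=1 cost=6
3. q=(15,12) nearest=1 d=10 new=(8,7) → add node 3 parent=1 cost=6
4. q=(8,1) nearest=2 d=0 → coincident, reject
5. q=(19,1) nearest=2 d=11 new=(11,1) → add node 4 parent=2 cost=9
6. q=(3,2) nearest=0 d=1 new=(3,2) → add node 5 parent=0 cost=1
7. q=(7,3) nearest=1 d=2 new=(7,3) → add node 6 parent=1 cost=5
8. q=(0,4) nearest=0 d=3 new=(0,4) → add node 7 parent=0 cost=3
9. q=(27,12) nearest=4 d=16 new=(14,4) → blocked by [14,16]×[4,7], reject
10. q=(13,11) nearest=3 d=5 new=(11,10) → add node 8 parent=3 cost=9
11. q=(5,2) nearest=1 d=2 new=(5,2) → add node 9 parent=1 cost=5
12. q=(22,14) nearest=8 d=11 new=(14,13) → add node 10 parent=8 cost=12
13. q=(20,8) nearest=10 d=6 new=(17,10) → blocked by [14,20]×[8,10], reject
14. q=(14,7) nearest=8 d=3 new=(14,7) → blocked by [14,16]×[4,7], reject
15. q=(7,2) nearest=2 d=1 new=(7,2) → add node 11 parent=2 cost=7
16. q=(4,2) nearest=5 d=1 new=(4,2) → add node 12 parent=5 cost=2
17. q=(22,6) nearest=10 d=8 new=(17,10) → blocked by [14,20]×[8,10], reject
18. q=(21,2) nearest=4 d=10 new=(14,2) → blocked by [12,17]×[1,4], reject
19. q=(18,8) nearest=10 d=5 new=(17,10) → blocked by [14,20]×[8,10], reject
20. q=(17,9) nearest=10 d=4 new=(17,10) → blocked by [14,20]×[8,10], reject

Parent of node 11: 2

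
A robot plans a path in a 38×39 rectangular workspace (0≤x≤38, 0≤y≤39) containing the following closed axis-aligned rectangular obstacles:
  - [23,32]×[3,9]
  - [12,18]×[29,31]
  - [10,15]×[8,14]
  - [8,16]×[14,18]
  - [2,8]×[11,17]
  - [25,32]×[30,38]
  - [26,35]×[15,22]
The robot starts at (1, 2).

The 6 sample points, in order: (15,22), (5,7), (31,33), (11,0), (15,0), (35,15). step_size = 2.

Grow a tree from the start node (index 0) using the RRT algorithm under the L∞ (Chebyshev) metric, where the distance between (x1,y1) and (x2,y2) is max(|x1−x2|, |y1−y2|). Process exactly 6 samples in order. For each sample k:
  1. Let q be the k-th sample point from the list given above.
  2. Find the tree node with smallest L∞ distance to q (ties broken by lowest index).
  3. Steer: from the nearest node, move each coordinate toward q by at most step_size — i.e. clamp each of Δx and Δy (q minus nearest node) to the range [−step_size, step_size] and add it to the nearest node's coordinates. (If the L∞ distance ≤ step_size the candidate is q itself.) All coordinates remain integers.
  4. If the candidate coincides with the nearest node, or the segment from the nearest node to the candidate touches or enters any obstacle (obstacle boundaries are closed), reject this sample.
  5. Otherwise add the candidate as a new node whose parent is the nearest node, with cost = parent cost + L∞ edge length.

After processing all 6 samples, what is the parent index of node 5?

1. q=(15,22) nearest=0 d=20 new=(3,4) → add node 1 parent=0 cost=2
2. q=(5,7) nearest=1 d=3 new=(5,6) → add node 2 parent=1 cost=4
3. q=(31,33) nearest=2 d=27 new=(7,8) → add node 3 parent=2 cost=6
4. q=(11,0) nearest=2 d=6 new=(7,4) → add node 4 parent=2 cost=6
5. q=(15,0) nearest=3 d=8 new=(9,6) → add node 5 parent=3 cost=8
6. q=(35,15) nearest=5 d=26 new=(11,8) → blocked by [10,15]×[8,14], reject

Parent of node 5: 3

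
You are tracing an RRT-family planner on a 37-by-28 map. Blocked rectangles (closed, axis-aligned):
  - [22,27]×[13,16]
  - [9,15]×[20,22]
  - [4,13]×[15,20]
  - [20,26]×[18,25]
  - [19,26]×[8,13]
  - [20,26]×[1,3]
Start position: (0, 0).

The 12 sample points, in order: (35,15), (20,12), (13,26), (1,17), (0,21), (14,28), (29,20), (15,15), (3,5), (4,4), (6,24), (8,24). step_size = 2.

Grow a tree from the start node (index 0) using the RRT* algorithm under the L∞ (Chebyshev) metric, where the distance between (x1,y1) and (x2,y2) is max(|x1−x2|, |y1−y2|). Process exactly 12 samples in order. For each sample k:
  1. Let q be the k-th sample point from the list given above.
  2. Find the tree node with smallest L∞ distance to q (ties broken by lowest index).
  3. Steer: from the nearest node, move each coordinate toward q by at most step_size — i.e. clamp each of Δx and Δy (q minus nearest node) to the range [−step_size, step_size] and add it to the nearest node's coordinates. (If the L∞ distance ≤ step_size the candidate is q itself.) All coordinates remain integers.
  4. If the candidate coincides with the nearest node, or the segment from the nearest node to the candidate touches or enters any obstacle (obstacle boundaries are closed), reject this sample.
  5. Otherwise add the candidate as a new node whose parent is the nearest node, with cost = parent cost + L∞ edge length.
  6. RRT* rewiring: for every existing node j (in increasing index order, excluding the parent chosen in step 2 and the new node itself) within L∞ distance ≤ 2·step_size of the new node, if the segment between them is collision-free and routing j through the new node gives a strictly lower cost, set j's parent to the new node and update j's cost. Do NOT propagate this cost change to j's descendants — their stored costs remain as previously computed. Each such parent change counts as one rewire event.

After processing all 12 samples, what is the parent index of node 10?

Parent of node 10: 6

1. q=(35,15) nearest=0 d=35 new=(2,2) → add node 1 parent=0 cost=2
2. q=(20,12) nearest=1 d=18 new=(4,4) → add node 2 parent=1 cost=4
3. q=(13,26) nearest=2 d=22 new=(6,6) → add node 3 parent=2 cost=6
4. q=(1,17) nearest=3 d=11 new=(4,8) → add node 4 parent=3 cost=8
5. q=(0,21) nearest=4 d=13 new=(2,10) → add node 5 parent=4 cost=10
6. q=(14,28) nearest=5 d=18 new=(4,12) → add node 6 parent=5 cost=12
7. q=(29,20) nearest=3 d=23 new=(8,8) → add node 7 parent=3 cost=8
8. q=(15,15) nearest=7 d=7 new=(10,10) → add node 8 parent=7 cost=10
9. q=(3,5) nearest=2 d=1 new=(3,5) → add node 9 parent=2 cost=5
10. q=(4,4) nearest=2 d=0 → coincident, reject
11. q=(6,24) nearest=6 d=12 new=(6,14) → add node 10 parent=6 cost=14
12. q=(8,24) nearest=10 d=10 new=(8,16) → blocked by [4,13]×[15,20], reject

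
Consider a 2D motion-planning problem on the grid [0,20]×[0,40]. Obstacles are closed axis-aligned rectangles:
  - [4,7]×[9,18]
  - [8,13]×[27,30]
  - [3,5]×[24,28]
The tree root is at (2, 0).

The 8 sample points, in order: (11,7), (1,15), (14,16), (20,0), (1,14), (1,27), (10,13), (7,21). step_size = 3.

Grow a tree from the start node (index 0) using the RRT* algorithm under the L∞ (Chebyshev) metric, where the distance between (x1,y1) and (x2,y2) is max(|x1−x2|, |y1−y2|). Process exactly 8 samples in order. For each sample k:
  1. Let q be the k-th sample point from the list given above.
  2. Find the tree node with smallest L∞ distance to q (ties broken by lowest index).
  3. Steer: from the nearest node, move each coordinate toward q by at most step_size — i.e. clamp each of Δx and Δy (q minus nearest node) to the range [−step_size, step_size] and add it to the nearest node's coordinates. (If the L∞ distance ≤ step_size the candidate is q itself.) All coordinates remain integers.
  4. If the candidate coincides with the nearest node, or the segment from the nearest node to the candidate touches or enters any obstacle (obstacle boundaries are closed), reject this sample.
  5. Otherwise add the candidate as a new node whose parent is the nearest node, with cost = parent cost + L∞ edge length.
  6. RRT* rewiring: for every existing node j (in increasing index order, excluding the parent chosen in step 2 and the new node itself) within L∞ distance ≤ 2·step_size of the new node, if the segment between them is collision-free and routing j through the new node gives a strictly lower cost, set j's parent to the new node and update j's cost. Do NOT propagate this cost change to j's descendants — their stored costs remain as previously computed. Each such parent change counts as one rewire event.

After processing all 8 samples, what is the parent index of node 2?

Parent of node 2: 1

1. q=(11,7) nearest=0 d=9 new=(5,3) → add node 1 parent=0 cost=3
2. q=(1,15) nearest=1 d=12 new=(2,6) → add node 2 parent=1 cost=6
3. q=(14,16) nearest=2 d=12 new=(5,9) → blocked by [4,7]×[9,18], reject
4. q=(20,0) nearest=1 d=15 new=(8,0) → add node 3 parent=1 cost=6
5. q=(1,14) nearest=2 d=8 new=(1,9) → add node 4 parent=2 cost=9
6. q=(1,27) nearest=4 d=18 new=(1,12) → add node 5 parent=4 cost=12
7. q=(10,13) nearest=2 d=8 new=(5,9) → blocked by [4,7]×[9,18], reject
8. q=(7,21) nearest=5 d=9 new=(4,15) → blocked by [4,7]×[9,18], reject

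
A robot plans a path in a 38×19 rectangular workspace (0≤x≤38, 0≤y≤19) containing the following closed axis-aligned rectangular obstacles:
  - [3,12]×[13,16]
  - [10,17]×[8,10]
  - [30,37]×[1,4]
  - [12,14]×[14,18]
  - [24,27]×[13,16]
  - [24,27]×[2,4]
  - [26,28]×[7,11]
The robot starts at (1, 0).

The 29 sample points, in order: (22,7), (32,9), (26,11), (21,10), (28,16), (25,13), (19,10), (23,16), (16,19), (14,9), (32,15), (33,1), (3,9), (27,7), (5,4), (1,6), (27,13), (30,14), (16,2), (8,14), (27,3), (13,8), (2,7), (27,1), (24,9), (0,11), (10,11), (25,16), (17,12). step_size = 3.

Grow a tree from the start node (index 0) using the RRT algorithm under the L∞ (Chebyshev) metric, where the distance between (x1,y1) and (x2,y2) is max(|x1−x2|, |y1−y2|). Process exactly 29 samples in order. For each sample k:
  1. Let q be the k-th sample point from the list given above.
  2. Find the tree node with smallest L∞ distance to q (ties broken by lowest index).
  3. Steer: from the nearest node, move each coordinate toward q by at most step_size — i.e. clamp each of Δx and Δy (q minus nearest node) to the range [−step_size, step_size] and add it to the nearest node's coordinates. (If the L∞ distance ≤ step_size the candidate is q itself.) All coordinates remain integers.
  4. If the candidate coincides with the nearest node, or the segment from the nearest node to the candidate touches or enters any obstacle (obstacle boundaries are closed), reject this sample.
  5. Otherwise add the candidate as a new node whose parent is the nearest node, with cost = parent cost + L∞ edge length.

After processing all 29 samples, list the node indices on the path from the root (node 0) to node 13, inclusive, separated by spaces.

1. q=(22,7) nearest=0 d=21 new=(4,3) → add node 1 parent=0 cost=3
2. q=(32,9) nearest=1 d=28 new=(7,6) → add node 2 parent=1 cost=6
3. q=(26,11) nearest=2 d=19 new=(10,9) → blocked by [10,17]×[8,10], reject
4. q=(21,10) nearest=2 d=14 new=(10,9) → blocked by [10,17]×[8,10], reject
5. q=(28,16) nearest=2 d=21 new=(10,9) → blocked by [10,17]×[8,10], reject
6. q=(25,13) nearest=2 d=18 new=(10,9) → blocked by [10,17]×[8,10], reject
7. q=(19,10) nearest=2 d=12 new=(10,9) → blocked by [10,17]×[8,10], reject
8. q=(23,16) nearest=2 d=16 new=(10,9) → blocked by [10,17]×[8,10], reject
9. q=(16,19) nearest=2 d=13 new=(10,9) → blocked by [10,17]×[8,10], reject
10. q=(14,9) nearest=2 d=7 new=(10,9) → blocked by [10,17]×[8,10], reject
11. q=(32,15) nearest=2 d=25 new=(10,9) → blocked by [10,17]×[8,10], reject
12. q=(33,1) nearest=2 d=26 new=(10,3) → add node 3 parent=2 cost=9
13. q=(3,9) nearest=2 d=4 new=(4,9) → add node 4 parent=2 cost=9
14. q=(27,7) nearest=3 d=17 new=(13,6) → add node 5 parent=3 cost=12
15. q=(5,4) nearest=1 d=1 new=(5,4) → add node 6 parent=1 cost=4
16. q=(1,6) nearest=1 d=3 new=(1,6) → add node 7 parent=1 cost=6
17. q=(27,13) nearest=5 d=14 new=(16,9) → blocked by [10,17]×[8,10], reject
18. q=(30,14) nearest=5 d=17 new=(16,9) → blocked by [10,17]×[8,10], reject
19. q=(16,2) nearest=5 d=4 new=(16,3) → add node 8 parent=5 cost=15
20. q=(8,14) nearest=4 d=5 new=(7,12) → add node 9 parent=4 cost=12
21. q=(27,3) nearest=8 d=11 new=(19,3) → add node 10 parent=8 cost=18
22. q=(13,8) nearest=5 d=2 new=(13,8) → blocked by [10,17]×[8,10], reject
23. q=(2,7) nearest=7 d=1 new=(2,7) → add node 11 parent=7 cost=7
24. q=(27,1) nearest=10 d=8 new=(22,1) → add node 12 parent=10 cost=21
25. q=(24,9) nearest=10 d=6 new=(22,6) → add node 13 parent=10 cost=21
26. q=(0,11) nearest=4 d=4 new=(1,11) → add node 14 parent=4 cost=12
27. q=(10,11) nearest=9 d=3 new=(10,11) → add node 15 parent=9 cost=15
28. q=(25,16) nearest=13 d=10 new=(25,9) → add node 16 parent=13 cost=24
29. q=(17,12) nearest=5 d=6 new=(16,9) → blocked by [10,17]×[8,10], reject

Path: 0 1 2 3 5 8 10 13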